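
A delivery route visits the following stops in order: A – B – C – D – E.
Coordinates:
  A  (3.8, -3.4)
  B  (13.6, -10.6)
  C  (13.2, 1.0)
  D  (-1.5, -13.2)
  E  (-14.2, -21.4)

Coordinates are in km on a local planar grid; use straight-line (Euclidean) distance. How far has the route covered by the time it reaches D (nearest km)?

44 km

Leg distances:
A→B: 12.2 km  (cumulative 12.2 km)
B→C: 11.6 km  (cumulative 23.8 km)
C→D: 20.4 km  (cumulative 44.2 km)
Cumulative distance at D ≈ 44 km.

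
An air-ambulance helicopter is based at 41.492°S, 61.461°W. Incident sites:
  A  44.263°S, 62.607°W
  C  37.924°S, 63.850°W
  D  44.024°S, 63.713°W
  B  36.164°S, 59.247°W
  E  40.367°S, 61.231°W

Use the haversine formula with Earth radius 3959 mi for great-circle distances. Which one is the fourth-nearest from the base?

C

Distances from the base (41.492°S, 61.461°W):
E: 78.7 mi
A: 200.1 mi
D: 208.9 mi
C: 277.3 mi
B: 386.9 mi
The fourth-nearest is C at 277.3 mi.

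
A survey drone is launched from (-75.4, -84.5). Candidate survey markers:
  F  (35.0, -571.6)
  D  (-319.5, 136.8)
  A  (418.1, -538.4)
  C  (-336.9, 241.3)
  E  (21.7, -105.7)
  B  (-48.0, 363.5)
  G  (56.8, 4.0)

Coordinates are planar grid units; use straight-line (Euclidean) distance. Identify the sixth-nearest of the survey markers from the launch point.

Distances from the launch point ((-75.4, -84.5)):
E: 99.4
G: 159.1
D: 329.5
C: 417.8
B: 448.8
F: 499.5
A: 670.5
The sixth-nearest is F at 499.5.

F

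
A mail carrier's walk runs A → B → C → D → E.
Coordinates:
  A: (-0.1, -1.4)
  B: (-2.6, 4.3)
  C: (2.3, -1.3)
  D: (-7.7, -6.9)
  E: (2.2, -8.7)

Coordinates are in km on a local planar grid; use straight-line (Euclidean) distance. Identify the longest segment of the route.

Leg distances:
A→B: 6.2 km
B→C: 7.4 km
C→D: 11.5 km
D→E: 10.1 km
The longest leg is C–D at 11.5 km.

C–D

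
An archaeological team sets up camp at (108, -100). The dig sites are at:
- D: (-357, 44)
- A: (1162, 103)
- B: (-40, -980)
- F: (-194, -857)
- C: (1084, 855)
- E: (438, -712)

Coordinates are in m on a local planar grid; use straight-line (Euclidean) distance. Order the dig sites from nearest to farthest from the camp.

D, E, F, B, A, C

Distances from the camp:
D (-357, 44): 486.8 m
E (438, -712): 695.3 m
F (-194, -857): 815.0 m
B (-40, -980): 892.4 m
A (1162, 103): 1073.4 m
C (1084, 855): 1365.5 m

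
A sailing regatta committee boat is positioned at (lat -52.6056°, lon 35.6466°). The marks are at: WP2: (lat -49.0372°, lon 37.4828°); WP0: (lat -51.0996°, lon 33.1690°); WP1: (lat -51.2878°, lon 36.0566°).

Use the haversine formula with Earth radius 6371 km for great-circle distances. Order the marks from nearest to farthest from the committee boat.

Computing each great-circle distance from (lat -52.6056°, lon 35.6466°):
WP1 (lat -51.2878°, lon 36.0566°): 149.2 km
WP0 (lat -51.0996°, lon 33.1690°): 238.7 km
WP2 (lat -49.0372°, lon 37.4828°): 417.2 km

WP1, WP0, WP2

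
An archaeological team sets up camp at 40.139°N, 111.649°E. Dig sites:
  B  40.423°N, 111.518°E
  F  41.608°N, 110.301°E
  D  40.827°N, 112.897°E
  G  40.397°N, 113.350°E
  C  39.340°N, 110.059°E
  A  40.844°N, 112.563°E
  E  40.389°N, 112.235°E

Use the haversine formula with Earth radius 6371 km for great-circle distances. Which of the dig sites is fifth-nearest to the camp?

G

Distance to each, sorted:
B: 33.5 km
E: 57.0 km
A: 110.1 km
D: 130.4 km
G: 147.1 km
C: 162.4 km
F: 198.8 km
The fifth-nearest is G at 147.1 km.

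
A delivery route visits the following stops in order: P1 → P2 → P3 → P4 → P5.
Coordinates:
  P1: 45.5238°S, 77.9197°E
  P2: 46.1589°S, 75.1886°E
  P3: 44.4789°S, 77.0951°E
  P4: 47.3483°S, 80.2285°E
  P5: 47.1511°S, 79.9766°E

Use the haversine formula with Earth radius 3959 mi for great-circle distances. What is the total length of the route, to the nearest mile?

554 mi

Leg distances:
P1→P2: 138.6 mi  (cumulative 138.6 mi)
P2→P3: 148.5 mi  (cumulative 287.1 mi)
P3→P4: 249.0 mi  (cumulative 536.0 mi)
P4→P5: 18.0 mi  (cumulative 554.1 mi)
Total route length ≈ 554 mi.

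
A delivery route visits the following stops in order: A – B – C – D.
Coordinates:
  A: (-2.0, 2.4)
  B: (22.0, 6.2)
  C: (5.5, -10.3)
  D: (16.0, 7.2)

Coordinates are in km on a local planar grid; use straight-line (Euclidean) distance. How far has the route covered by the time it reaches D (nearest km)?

68 km

Leg distances:
A→B: 24.3 km  (cumulative 24.3 km)
B→C: 23.3 km  (cumulative 47.6 km)
C→D: 20.4 km  (cumulative 68.0 km)
Cumulative distance at D ≈ 68 km.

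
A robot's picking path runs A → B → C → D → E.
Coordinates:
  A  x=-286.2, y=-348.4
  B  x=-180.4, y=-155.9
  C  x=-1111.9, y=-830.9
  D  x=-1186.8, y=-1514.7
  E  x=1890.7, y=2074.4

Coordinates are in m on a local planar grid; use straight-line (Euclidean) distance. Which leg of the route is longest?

D–E

Leg distances:
A→B: 219.7 m
B→C: 1150.4 m
C→D: 687.9 m
D→E: 4727.9 m
The longest leg is D–E at 4727.9 m.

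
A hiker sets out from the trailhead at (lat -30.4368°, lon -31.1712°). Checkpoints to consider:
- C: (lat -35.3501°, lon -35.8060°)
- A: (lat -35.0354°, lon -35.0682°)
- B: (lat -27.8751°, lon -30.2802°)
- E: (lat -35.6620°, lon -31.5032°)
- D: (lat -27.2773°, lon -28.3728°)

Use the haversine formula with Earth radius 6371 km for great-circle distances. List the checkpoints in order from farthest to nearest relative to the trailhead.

Distances from the trailhead:
C (lat -35.3501°, lon -35.8060°): 696.7 km
A (lat -35.0354°, lon -35.0682°): 627.8 km
E (lat -35.6620°, lon -31.5032°): 581.8 km
D (lat -27.2773°, lon -28.3728°): 444.6 km
B (lat -27.8751°, lon -30.2802°): 297.7 km

C, A, E, D, B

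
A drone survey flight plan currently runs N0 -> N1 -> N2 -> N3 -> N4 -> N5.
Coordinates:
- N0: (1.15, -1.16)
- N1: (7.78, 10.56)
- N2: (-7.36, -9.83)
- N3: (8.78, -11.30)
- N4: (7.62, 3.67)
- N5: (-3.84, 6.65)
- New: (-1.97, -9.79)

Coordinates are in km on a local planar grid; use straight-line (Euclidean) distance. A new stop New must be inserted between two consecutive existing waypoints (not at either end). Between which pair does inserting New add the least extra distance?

Added distance for inserting New between each consecutive pair:
N0–N1: 18.3 km
N1–N2: 2.6 km
N2–N3: 0.0 km
N3–N4: 12.4 km
N4–N5: 21.2 km
Smallest added distance is 0.0 km, inserting between N2 and N3.

between N2 and N3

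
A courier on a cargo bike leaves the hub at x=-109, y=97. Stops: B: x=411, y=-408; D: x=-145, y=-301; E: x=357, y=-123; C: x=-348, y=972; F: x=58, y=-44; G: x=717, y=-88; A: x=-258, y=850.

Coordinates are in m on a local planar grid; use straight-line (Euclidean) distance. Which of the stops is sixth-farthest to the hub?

D

Distances from the hub (x=-109, y=97):
C: 907.1 m
G: 846.5 m
A: 767.6 m
B: 724.9 m
E: 515.3 m
D: 399.6 m
F: 218.6 m
The sixth-farthest is D at 399.6 m.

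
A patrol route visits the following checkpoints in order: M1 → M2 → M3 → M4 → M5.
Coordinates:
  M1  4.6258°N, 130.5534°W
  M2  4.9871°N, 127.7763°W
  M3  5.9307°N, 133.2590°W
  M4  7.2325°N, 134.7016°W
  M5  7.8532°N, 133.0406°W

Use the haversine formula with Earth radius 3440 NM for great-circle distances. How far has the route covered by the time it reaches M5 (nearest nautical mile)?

722 NM

Leg distances:
M1→M2: 167.6 NM  (cumulative 167.6 NM)
M2→M3: 332.5 NM  (cumulative 500.1 NM)
M3→M4: 116.2 NM  (cumulative 616.3 NM)
M4→M5: 105.7 NM  (cumulative 722.0 NM)
Cumulative distance at M5 ≈ 722 NM.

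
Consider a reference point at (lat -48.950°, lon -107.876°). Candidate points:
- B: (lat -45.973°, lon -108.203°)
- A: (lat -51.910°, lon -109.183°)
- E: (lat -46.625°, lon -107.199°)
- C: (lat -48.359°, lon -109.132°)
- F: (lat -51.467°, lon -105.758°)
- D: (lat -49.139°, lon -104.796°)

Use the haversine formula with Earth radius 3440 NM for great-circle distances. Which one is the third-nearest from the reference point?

Distances from the reference point ((lat -48.950°, lon -107.876°)):
C: 61.2 NM
D: 121.7 NM
E: 142.2 NM
F: 171.6 NM
B: 179.2 NM
A: 184.6 NM
The third-nearest is E at 142.2 NM.

E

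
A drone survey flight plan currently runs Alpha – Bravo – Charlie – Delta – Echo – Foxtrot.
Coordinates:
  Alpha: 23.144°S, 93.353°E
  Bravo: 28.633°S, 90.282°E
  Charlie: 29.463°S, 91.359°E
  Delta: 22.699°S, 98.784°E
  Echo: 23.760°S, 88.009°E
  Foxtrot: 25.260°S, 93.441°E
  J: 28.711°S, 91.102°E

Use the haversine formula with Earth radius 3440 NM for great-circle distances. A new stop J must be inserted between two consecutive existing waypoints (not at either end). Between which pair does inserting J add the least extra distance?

Added distance for inserting J between each consecutive pair:
Alpha–Bravo: 30.2 NM
Bravo–Charlie: 15.2 NM
Charlie–Delta: 27.3 NM
Delta–Echo: 293.1 NM
Echo–Foxtrot: 272.7 NM
Smallest added distance is 15.2 NM, inserting between Bravo and Charlie.

between Bravo and Charlie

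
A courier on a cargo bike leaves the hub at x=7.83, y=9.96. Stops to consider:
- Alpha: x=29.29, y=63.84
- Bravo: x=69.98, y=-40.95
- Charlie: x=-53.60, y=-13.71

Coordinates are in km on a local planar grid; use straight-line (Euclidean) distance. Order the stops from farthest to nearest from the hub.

Distance from the hub at x=7.83, y=9.96 to each:
Bravo x=69.98, y=-40.95: 80.3 km
Charlie x=-53.60, y=-13.71: 65.8 km
Alpha x=29.29, y=63.84: 58.0 km

Bravo, Charlie, Alpha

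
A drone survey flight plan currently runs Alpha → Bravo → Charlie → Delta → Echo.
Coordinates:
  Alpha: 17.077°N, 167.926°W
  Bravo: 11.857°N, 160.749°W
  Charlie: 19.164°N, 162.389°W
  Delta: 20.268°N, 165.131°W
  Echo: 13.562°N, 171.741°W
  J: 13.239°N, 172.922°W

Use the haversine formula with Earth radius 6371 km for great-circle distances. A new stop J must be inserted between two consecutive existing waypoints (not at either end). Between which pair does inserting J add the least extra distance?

between Delta and Echo

Added distance for inserting J between each consecutive pair:
Alpha–Bravo: 1049.0 km
Bravo–Charlie: 1801.6 km
Charlie–Delta: 2129.9 km
Delta–Echo: 247.4 km
Smallest added distance is 247.4 km, inserting between Delta and Echo.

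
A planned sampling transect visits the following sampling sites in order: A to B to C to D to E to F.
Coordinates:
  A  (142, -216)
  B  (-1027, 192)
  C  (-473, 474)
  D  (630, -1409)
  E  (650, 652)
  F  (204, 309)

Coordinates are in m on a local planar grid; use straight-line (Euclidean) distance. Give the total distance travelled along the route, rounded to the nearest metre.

6666 m

Leg distances:
A→B: 1238.2 m  (cumulative 1238.2 m)
B→C: 621.6 m  (cumulative 1859.8 m)
C→D: 2182.3 m  (cumulative 4042.1 m)
D→E: 2061.1 m  (cumulative 6103.2 m)
E→F: 562.6 m  (cumulative 6665.8 m)
Total route length ≈ 6666 m.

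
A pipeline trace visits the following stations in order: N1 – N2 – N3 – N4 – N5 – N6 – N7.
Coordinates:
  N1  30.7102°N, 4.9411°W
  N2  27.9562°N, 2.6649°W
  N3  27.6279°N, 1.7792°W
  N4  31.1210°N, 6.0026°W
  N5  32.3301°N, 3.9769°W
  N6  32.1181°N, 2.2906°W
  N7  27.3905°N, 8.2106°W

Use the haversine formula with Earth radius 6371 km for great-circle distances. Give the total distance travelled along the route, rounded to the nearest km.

Leg distances:
N1→N2: 377.4 km  (cumulative 377.4 km)
N2→N3: 94.5 km  (cumulative 471.9 km)
N3→N4: 564.1 km  (cumulative 1036.0 km)
N4→N5: 234.0 km  (cumulative 1270.0 km)
N5→N6: 160.4 km  (cumulative 1430.4 km)
N6→N7: 776.2 km  (cumulative 2206.6 km)
Total route length ≈ 2207 km.

2207 km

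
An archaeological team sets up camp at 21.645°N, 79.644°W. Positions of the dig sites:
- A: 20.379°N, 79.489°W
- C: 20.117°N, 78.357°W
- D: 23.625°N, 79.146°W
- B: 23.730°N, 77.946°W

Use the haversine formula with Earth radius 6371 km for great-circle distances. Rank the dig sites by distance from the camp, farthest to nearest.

Distances from the camp:
B 23.730°N, 77.946°W: 290.0 km
D 23.625°N, 79.146°W: 226.0 km
C 20.117°N, 78.357°W: 216.2 km
A 20.379°N, 79.489°W: 141.7 km

B, D, C, A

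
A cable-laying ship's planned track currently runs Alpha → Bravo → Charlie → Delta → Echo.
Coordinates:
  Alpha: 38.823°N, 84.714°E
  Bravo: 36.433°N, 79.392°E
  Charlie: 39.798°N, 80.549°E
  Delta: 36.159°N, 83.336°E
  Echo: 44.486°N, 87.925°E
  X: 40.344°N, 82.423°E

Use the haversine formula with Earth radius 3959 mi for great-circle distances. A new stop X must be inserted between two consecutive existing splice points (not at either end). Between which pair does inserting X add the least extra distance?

between Delta and Echo

Added distance for inserting X between each consecutive pair:
Alpha–Bravo: 142.4 mi
Bravo–Charlie: 181.3 mi
Charlie–Delta: 105.7 mi
Delta–Echo: 70.2 mi
Smallest added distance is 70.2 mi, inserting between Delta and Echo.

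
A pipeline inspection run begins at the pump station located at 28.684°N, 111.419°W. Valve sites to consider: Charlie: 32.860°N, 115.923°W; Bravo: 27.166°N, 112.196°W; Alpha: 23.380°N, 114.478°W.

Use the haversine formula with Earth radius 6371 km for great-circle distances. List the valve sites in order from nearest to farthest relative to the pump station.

Computing each great-circle distance from 28.684°N, 111.419°W:
Bravo 27.166°N, 112.196°W: 185.3 km
Charlie 32.860°N, 115.923°W: 632.9 km
Alpha 23.380°N, 114.478°W: 664.2 km

Bravo, Charlie, Alpha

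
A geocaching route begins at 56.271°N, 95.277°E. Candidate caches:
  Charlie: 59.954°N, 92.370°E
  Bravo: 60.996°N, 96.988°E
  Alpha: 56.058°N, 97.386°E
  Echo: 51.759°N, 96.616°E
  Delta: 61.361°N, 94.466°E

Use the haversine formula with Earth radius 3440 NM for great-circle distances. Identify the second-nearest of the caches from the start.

Distance to each, sorted:
Alpha: 71.7 NM
Charlie: 239.5 NM
Echo: 275.0 NM
Bravo: 288.7 NM
Delta: 306.6 NM
The second-nearest is Charlie at 239.5 NM.

Charlie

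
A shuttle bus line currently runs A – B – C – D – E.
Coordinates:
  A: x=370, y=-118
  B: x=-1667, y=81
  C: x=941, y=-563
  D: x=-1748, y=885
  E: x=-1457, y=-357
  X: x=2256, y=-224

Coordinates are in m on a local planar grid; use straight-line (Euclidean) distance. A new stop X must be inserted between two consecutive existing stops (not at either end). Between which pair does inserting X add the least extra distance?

Added distance for inserting X between each consecutive pair:
A–B: 3777.1 m
B–C: 2606.5 m
C–D: 2458.7 m
D–E: 6594.5 m
Smallest added distance is 2458.7 m, inserting between C and D.

between C and D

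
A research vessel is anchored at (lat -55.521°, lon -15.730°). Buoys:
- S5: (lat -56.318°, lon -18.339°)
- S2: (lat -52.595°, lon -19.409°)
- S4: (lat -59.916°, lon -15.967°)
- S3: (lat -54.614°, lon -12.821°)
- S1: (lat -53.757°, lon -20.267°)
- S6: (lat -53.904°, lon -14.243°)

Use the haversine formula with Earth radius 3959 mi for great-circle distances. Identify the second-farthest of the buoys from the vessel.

Distance to each, sorted:
S4: 303.8 mi
S2: 251.2 mi
S1: 218.5 mi
S3: 131.0 mi
S6: 126.5 mi
S5: 115.0 mi
The second-farthest is S2 at 251.2 mi.

S2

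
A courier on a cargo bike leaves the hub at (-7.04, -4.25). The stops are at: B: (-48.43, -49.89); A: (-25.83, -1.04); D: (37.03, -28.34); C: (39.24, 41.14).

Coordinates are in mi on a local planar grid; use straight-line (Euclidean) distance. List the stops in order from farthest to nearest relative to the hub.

Computing each straight-line distance from (-7.04, -4.25):
C (39.24, 41.14): 64.8 mi
B (-48.43, -49.89): 61.6 mi
D (37.03, -28.34): 50.2 mi
A (-25.83, -1.04): 19.1 mi

C, B, D, A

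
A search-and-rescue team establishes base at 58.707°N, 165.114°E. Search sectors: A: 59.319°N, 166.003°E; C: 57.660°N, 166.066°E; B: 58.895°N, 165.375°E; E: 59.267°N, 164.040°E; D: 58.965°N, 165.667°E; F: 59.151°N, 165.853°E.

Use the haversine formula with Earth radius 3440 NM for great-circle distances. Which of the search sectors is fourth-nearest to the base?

A

Distances from the base (58.707°N, 165.114°E):
B: 13.9 NM
D: 23.1 NM
F: 35.1 NM
A: 45.9 NM
E: 47.3 NM
C: 69.7 NM
The fourth-nearest is A at 45.9 NM.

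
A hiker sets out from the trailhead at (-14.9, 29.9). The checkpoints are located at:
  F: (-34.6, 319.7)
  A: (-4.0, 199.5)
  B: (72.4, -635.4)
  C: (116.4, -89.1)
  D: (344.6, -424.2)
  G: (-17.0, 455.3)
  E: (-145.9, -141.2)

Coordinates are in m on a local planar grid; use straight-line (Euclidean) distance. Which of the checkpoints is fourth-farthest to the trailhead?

F

Distance to each, sorted:
B: 671.0 m
D: 579.2 m
G: 425.4 m
F: 290.5 m
E: 215.5 m
C: 177.2 m
A: 169.9 m
The fourth-farthest is F at 290.5 m.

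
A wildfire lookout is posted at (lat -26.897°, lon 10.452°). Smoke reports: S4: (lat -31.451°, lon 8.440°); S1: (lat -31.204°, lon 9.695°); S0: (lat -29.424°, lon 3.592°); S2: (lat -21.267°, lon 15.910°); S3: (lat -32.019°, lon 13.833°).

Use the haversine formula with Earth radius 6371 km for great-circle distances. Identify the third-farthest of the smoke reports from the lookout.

Distance to each, sorted:
S2: 835.8 km
S0: 728.7 km
S3: 656.8 km
S4: 542.7 km
S1: 484.5 km
The third-farthest is S3 at 656.8 km.

S3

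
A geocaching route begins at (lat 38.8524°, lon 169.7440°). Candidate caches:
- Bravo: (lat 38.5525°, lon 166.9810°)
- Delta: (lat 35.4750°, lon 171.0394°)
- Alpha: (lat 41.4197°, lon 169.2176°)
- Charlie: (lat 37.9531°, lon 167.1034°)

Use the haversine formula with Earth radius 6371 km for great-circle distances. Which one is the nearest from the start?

Distance to each, sorted:
Bravo: 242.1 km
Charlie: 250.9 km
Alpha: 289.0 km
Delta: 392.7 km
The nearest is Bravo at 242.1 km.

Bravo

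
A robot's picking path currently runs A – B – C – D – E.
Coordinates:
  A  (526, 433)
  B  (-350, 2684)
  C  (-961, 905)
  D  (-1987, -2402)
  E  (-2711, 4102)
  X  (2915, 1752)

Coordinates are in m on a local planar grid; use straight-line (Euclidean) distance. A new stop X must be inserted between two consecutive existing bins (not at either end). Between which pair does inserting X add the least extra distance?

Added distance for inserting X between each consecutive pair:
A–B: 3708.9 m
B–C: 5481.9 m
C–D: 6930.3 m
D–E: 5978.3 m
Smallest added distance is 3708.9 m, inserting between A and B.

between A and B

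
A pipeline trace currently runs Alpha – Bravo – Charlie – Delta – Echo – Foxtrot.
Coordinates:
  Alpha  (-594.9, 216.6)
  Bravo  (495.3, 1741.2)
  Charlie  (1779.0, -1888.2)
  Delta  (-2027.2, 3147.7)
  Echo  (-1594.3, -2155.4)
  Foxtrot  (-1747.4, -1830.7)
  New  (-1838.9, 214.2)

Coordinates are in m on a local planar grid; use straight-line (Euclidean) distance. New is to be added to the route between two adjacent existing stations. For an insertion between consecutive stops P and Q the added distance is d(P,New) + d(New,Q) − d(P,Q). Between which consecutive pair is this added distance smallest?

Added distance for inserting New between each consecutive pair:
Alpha–Bravo: 2159.0 m
Bravo–Charlie: 3124.0 m
Charlie–Delta: 811.5 m
Delta–Echo: 1.0 m
Echo–Foxtrot: 4070.2 m
Smallest added distance is 1.0 m, inserting between Delta and Echo.

between Delta and Echo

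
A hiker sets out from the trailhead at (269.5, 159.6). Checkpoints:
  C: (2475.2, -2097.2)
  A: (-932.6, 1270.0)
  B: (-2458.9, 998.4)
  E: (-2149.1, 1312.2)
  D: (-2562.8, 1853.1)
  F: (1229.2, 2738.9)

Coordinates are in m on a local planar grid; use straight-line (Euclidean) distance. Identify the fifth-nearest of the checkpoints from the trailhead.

Distance to each, sorted:
A: 1636.5 m
E: 2679.2 m
F: 2752.1 m
B: 2854.4 m
C: 3155.7 m
D: 3300.0 m
The fifth-nearest is C at 3155.7 m.

C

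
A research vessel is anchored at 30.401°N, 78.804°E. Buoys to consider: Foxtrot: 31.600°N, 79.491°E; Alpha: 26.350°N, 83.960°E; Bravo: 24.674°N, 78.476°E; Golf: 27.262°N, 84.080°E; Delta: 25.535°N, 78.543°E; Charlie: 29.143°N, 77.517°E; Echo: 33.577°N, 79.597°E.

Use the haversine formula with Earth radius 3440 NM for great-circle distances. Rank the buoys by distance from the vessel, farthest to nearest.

Alpha, Bravo, Golf, Delta, Echo, Charlie, Foxtrot

Distance from the vessel at 30.401°N, 78.804°E to each:
Alpha 26.350°N, 83.960°E: 365.1 NM
Bravo 24.674°N, 78.476°E: 344.3 NM
Golf 27.262°N, 84.080°E: 335.4 NM
Delta 25.535°N, 78.543°E: 292.5 NM
Echo 33.577°N, 79.597°E: 194.9 NM
Charlie 29.143°N, 77.517°E: 101.0 NM
Foxtrot 31.600°N, 79.491°E: 80.2 NM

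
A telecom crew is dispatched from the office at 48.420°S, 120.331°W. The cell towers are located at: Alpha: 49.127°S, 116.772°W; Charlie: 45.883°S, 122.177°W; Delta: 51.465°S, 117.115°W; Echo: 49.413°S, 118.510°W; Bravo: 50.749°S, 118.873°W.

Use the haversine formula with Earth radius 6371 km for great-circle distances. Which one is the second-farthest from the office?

Distances from the office (48.420°S, 120.331°W):
Delta: 409.3 km
Charlie: 314.7 km
Bravo: 279.5 km
Alpha: 272.4 km
Echo: 172.9 km
The second-farthest is Charlie at 314.7 km.

Charlie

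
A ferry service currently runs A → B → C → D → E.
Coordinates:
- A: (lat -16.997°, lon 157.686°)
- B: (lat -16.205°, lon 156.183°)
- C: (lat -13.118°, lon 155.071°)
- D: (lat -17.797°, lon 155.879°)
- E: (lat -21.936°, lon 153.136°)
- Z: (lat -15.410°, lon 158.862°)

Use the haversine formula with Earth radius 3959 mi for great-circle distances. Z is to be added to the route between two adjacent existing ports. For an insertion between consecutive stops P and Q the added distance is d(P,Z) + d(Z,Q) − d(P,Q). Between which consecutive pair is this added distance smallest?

between A and B

Added distance for inserting Z between each consecutive pair:
A–B: 207.4 mi
B–C: 259.7 mi
C–D: 228.8 mi
D–E: 506.5 mi
Smallest added distance is 207.4 mi, inserting between A and B.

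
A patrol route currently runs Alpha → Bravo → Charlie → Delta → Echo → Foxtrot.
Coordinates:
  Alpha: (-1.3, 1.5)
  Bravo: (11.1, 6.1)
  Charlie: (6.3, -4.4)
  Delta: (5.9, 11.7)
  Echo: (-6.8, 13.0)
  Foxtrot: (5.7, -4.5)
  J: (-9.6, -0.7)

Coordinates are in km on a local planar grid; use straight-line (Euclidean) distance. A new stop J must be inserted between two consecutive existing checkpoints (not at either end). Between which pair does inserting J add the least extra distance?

between Echo and Foxtrot

Added distance for inserting J between each consecutive pair:
Alpha–Bravo: 17.1 km
Bravo–Charlie: 26.6 km
Charlie–Delta: 20.1 km
Delta–Echo: 21.1 km
Echo–Foxtrot: 8.2 km
Smallest added distance is 8.2 km, inserting between Echo and Foxtrot.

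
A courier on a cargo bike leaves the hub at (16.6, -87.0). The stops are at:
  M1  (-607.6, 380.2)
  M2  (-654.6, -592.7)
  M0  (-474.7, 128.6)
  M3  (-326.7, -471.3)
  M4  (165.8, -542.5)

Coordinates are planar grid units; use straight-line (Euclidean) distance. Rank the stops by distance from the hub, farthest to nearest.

M2, M1, M0, M3, M4

Distances from the hub:
M2 (-654.6, -592.7): 840.4
M1 (-607.6, 380.2): 779.7
M0 (-474.7, 128.6): 536.5
M3 (-326.7, -471.3): 515.3
M4 (165.8, -542.5): 479.3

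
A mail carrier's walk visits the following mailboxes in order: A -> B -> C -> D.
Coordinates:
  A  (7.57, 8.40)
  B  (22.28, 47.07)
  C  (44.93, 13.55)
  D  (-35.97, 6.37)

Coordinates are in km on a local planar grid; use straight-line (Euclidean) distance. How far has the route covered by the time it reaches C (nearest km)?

Leg distances:
A→B: 41.4 km  (cumulative 41.4 km)
B→C: 40.5 km  (cumulative 81.8 km)
Cumulative distance at C ≈ 82 km.

82 km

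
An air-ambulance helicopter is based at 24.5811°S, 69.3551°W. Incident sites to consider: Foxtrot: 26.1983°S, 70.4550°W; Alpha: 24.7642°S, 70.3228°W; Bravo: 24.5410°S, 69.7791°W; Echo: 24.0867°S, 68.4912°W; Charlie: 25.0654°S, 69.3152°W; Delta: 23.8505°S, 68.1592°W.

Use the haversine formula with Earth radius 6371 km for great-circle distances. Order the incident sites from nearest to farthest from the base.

Distances from the base:
Bravo 24.5410°S, 69.7791°W: 43.1 km
Charlie 25.0654°S, 69.3152°W: 54.0 km
Alpha 24.7642°S, 70.3228°W: 99.9 km
Echo 24.0867°S, 68.4912°W: 103.4 km
Delta 23.8505°S, 68.1592°W: 146.0 km
Foxtrot 26.1983°S, 70.4550°W: 211.1 km

Bravo, Charlie, Alpha, Echo, Delta, Foxtrot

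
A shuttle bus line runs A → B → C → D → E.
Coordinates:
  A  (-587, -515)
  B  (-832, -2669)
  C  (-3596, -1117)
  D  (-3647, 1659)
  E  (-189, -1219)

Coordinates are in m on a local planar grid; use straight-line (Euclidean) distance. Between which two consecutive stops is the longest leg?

D–E

Leg distances:
A→B: 2167.9 m
B→C: 3169.9 m
C→D: 2776.5 m
D→E: 4499.0 m
The longest leg is D–E at 4499.0 m.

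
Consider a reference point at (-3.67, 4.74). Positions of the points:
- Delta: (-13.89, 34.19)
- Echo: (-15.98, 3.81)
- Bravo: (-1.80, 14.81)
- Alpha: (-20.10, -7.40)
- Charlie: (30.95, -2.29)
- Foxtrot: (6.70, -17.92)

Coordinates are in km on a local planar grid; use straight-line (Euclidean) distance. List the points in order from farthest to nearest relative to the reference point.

Charlie, Delta, Foxtrot, Alpha, Echo, Bravo

Distances from the reference point:
Charlie (30.95, -2.29): 35.3 km
Delta (-13.89, 34.19): 31.2 km
Foxtrot (6.70, -17.92): 24.9 km
Alpha (-20.10, -7.40): 20.4 km
Echo (-15.98, 3.81): 12.3 km
Bravo (-1.80, 14.81): 10.2 km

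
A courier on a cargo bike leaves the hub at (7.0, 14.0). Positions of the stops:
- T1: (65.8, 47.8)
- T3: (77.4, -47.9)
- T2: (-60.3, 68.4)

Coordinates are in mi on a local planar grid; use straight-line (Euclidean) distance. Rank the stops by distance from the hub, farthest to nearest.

Computing each straight-line distance from (7.0, 14.0):
T3 (77.4, -47.9): 93.7 mi
T2 (-60.3, 68.4): 86.5 mi
T1 (65.8, 47.8): 67.8 mi

T3, T2, T1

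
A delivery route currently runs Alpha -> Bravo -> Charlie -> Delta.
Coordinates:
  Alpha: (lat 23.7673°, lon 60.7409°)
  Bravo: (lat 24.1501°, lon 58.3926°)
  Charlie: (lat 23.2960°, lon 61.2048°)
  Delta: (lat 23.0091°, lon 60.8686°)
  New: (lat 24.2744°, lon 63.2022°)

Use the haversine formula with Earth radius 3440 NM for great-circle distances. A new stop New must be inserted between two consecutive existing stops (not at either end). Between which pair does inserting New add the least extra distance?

Added distance for inserting New between each consecutive pair:
Alpha–Bravo: 270.9 NM
Bravo–Charlie: 225.1 NM
Charlie–Delta: 248.3 NM
Smallest added distance is 225.1 NM, inserting between Bravo and Charlie.

between Bravo and Charlie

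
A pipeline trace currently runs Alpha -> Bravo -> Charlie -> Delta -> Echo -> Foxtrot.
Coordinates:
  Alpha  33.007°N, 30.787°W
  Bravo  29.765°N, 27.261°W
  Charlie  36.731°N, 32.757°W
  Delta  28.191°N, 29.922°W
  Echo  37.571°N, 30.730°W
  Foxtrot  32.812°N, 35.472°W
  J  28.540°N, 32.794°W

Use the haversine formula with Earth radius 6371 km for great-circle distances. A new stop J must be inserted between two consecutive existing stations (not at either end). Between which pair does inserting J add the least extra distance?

Added distance for inserting J between each consecutive pair:
Alpha–Bravo: 594.8 km
Bravo–Charlie: 537.5 km
Charlie–Delta: 208.5 km
Delta–Echo: 260.3 km
Echo–Foxtrot: 879.8 km
Smallest added distance is 208.5 km, inserting between Charlie and Delta.

between Charlie and Delta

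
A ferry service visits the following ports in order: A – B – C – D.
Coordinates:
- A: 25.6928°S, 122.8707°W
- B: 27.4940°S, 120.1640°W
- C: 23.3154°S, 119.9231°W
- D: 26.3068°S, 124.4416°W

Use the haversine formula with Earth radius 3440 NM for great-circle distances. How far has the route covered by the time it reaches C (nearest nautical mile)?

Leg distances:
A→B: 181.1 NM  (cumulative 181.1 NM)
B→C: 251.2 NM  (cumulative 432.3 NM)
Cumulative distance at C ≈ 432 NM.

432 NM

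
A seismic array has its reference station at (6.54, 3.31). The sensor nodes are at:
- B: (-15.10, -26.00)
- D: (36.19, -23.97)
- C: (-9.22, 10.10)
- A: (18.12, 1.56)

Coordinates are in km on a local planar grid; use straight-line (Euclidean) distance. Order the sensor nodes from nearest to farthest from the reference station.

Computing each straight-line distance from (6.54, 3.31):
A (18.12, 1.56): 11.7 km
C (-9.22, 10.10): 17.2 km
B (-15.10, -26.00): 36.4 km
D (36.19, -23.97): 40.3 km

A, C, B, D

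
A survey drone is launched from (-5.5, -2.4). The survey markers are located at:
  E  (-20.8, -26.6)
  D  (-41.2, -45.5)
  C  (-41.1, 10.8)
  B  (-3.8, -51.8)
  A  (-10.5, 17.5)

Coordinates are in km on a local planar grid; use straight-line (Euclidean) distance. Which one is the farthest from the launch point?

D

Distances from the launch point ((-5.5, -2.4)):
D: 56.0 km
B: 49.4 km
C: 38.0 km
E: 28.6 km
A: 20.5 km
The farthest is D at 56.0 km.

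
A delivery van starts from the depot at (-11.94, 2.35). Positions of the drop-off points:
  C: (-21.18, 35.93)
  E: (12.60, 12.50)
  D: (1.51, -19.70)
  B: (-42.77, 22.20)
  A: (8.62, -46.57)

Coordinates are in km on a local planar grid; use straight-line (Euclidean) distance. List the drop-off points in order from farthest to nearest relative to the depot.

Computing each straight-line distance from (-11.94, 2.35):
A (8.62, -46.57): 53.1 km
B (-42.77, 22.20): 36.7 km
C (-21.18, 35.93): 34.8 km
E (12.60, 12.50): 26.6 km
D (1.51, -19.70): 25.8 km

A, B, C, E, D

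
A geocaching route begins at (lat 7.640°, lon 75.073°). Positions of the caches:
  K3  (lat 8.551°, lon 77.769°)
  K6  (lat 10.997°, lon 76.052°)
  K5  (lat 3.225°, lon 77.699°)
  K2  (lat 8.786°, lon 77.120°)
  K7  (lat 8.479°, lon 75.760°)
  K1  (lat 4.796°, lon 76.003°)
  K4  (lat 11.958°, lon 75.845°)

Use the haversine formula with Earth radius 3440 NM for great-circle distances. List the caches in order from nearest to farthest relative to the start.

Distance from the start at (lat 7.640°, lon 75.073°) to each:
K7 (lat 8.479°, lon 75.760°): 64.8 NM
K2 (lat 8.786°, lon 77.120°): 139.7 NM
K3 (lat 8.551°, lon 77.769°): 169.3 NM
K1 (lat 4.796°, lon 76.003°): 179.5 NM
K6 (lat 10.997°, lon 76.052°): 209.7 NM
K4 (lat 11.958°, lon 75.845°): 263.2 NM
K5 (lat 3.225°, lon 77.699°): 308.0 NM

K7, K2, K3, K1, K6, K4, K5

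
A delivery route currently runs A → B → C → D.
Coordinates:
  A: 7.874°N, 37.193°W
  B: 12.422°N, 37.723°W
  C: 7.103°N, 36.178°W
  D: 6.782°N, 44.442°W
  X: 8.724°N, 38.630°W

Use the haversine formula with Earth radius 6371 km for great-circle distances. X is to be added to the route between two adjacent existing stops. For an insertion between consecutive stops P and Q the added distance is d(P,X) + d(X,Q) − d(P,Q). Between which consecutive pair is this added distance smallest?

Added distance for inserting X between each consecutive pair:
A–B: 98.2 km
B–C: 132.5 km
C–D: 87.6 km
Smallest added distance is 87.6 km, inserting between C and D.

between C and D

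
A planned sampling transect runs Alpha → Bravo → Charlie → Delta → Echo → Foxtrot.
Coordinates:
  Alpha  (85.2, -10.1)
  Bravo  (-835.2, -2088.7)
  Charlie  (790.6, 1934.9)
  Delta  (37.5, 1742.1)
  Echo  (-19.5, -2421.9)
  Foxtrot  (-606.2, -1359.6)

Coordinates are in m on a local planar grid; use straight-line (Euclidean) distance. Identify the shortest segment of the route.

Charlie–Delta

Leg distances:
Alpha→Bravo: 2273.3 m
Bravo→Charlie: 4339.7 m
Charlie→Delta: 777.4 m
Delta→Echo: 4164.4 m
Echo→Foxtrot: 1213.5 m
The shortest leg is Charlie–Delta at 777.4 m.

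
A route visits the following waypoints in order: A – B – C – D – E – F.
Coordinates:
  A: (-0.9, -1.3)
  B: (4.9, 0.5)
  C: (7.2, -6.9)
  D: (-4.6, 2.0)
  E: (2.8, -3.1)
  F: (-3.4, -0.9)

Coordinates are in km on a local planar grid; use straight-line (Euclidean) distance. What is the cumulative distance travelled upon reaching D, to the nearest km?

Leg distances:
A→B: 6.1 km  (cumulative 6.1 km)
B→C: 7.7 km  (cumulative 13.8 km)
C→D: 14.8 km  (cumulative 28.6 km)
Cumulative distance at D ≈ 29 km.

29 km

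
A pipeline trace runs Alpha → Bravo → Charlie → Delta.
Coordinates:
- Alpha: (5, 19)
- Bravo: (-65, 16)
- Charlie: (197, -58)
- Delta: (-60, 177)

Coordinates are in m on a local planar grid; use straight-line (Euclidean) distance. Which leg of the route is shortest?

Leg distances:
Alpha→Bravo: 70.1 m
Bravo→Charlie: 272.2 m
Charlie→Delta: 348.2 m
The shortest leg is Alpha–Bravo at 70.1 m.

Alpha–Bravo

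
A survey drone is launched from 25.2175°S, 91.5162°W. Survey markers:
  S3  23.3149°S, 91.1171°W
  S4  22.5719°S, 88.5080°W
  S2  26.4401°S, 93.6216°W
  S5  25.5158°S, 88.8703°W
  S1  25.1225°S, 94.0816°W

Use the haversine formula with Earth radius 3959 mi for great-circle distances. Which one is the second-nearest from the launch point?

S2

Distances from the launch point (25.2175°S, 91.5162°W):
S3: 133.8 mi
S2: 155.8 mi
S1: 160.6 mi
S5: 166.5 mi
S4: 263.7 mi
The second-nearest is S2 at 155.8 mi.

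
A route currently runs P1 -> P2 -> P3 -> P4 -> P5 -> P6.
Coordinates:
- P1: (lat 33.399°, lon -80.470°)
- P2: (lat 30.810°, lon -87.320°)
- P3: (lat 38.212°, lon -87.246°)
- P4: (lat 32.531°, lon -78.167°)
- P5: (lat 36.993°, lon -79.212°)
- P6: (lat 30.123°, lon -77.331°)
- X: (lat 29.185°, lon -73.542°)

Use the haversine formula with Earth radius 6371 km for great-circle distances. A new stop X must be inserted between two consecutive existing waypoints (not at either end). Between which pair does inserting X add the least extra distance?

between P5 and P6

Added distance for inserting X between each consecutive pair:
P1–P2: 1439.6 km
P2–P3: 2129.0 km
P3–P4: 1154.4 km
P4–P5: 1087.7 km
P5–P6: 613.0 km
Smallest added distance is 613.0 km, inserting between P5 and P6.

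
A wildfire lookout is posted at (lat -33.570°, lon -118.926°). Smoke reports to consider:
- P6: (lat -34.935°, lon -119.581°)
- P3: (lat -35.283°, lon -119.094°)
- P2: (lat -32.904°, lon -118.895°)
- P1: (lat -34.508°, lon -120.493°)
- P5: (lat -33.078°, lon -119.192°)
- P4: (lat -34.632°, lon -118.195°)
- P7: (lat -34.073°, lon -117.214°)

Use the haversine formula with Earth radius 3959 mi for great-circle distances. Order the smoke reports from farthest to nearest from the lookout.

Distance from the lookout at (lat -33.570°, lon -118.926°) to each:
P3 (lat -35.283°, lon -119.094°): 118.8 mi
P1 (lat -34.508°, lon -120.493°): 110.7 mi
P7 (lat -34.073°, lon -117.214°): 104.2 mi
P6 (lat -34.935°, lon -119.581°): 101.5 mi
P4 (lat -34.632°, lon -118.195°): 84.5 mi
P2 (lat -32.904°, lon -118.895°): 46.1 mi
P5 (lat -33.078°, lon -119.192°): 37.3 mi

P3, P1, P7, P6, P4, P2, P5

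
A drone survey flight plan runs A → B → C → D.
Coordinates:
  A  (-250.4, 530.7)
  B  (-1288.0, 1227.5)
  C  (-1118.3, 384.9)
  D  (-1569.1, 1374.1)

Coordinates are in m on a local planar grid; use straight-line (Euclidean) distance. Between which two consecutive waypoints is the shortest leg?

Leg distances:
A→B: 1249.9 m
B→C: 859.5 m
C→D: 1087.1 m
The shortest leg is B–C at 859.5 m.

B–C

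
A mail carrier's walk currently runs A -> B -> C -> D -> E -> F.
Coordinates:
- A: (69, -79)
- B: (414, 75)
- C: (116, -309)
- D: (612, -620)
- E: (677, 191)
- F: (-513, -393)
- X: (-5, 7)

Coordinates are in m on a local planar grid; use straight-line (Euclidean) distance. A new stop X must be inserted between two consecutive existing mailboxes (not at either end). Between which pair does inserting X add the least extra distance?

Added distance for inserting X between each consecutive pair:
A–B: 160.1 m
B–C: 276.8 m
C–D: 632.6 m
D–E: 772.5 m
E–F: 27.4 m
Smallest added distance is 27.4 m, inserting between E and F.

between E and F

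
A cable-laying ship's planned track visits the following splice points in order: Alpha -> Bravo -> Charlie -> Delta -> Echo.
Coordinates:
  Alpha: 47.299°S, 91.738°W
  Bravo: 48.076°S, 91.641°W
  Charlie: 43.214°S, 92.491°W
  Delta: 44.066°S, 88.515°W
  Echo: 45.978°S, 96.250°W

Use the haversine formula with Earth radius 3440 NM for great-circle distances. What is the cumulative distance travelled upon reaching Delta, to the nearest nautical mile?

521 NM

Leg distances:
Alpha→Bravo: 46.8 NM  (cumulative 46.8 NM)
Bravo→Charlie: 294.1 NM  (cumulative 340.9 NM)
Charlie→Delta: 180.1 NM  (cumulative 521.0 NM)
Cumulative distance at Delta ≈ 521 NM.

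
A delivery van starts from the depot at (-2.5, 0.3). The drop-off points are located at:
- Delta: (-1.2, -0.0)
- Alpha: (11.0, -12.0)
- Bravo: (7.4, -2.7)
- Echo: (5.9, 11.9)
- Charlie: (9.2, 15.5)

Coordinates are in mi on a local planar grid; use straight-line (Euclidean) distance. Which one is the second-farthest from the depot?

Distances from the depot ((-2.5, 0.3)):
Charlie: 19.2 mi
Alpha: 18.3 mi
Echo: 14.3 mi
Bravo: 10.3 mi
Delta: 1.3 mi
The second-farthest is Alpha at 18.3 mi.

Alpha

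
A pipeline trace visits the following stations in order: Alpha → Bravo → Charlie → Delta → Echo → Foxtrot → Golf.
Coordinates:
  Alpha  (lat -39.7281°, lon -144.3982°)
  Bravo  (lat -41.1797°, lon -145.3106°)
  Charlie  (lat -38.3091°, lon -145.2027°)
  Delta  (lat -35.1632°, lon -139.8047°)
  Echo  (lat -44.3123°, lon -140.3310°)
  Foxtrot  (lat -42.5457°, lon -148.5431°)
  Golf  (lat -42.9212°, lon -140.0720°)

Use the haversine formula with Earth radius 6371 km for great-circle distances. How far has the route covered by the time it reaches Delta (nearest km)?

1093 km

Leg distances:
Alpha→Bravo: 178.9 km  (cumulative 178.9 km)
Bravo→Charlie: 319.3 km  (cumulative 498.2 km)
Charlie→Delta: 594.6 km  (cumulative 1092.8 km)
Cumulative distance at Delta ≈ 1093 km.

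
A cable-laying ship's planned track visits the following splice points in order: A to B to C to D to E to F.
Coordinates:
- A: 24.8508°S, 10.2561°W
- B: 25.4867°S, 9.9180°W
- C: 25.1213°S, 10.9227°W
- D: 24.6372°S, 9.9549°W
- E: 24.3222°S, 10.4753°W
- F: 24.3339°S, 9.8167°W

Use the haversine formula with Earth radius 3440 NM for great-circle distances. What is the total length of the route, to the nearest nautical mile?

Leg distances:
A→B: 42.4 NM  (cumulative 42.4 NM)
B→C: 58.8 NM  (cumulative 101.2 NM)
C→D: 60.2 NM  (cumulative 161.3 NM)
D→E: 34.2 NM  (cumulative 195.5 NM)
E→F: 36.0 NM  (cumulative 231.5 NM)
Total route length ≈ 232 NM.

232 NM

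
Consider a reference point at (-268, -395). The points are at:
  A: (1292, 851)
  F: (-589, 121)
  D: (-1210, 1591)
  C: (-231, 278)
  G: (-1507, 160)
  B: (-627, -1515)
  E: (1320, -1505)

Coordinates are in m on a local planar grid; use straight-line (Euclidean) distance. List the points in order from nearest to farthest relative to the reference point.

F, C, B, G, E, A, D

Distance from the reference point at (-268, -395) to each:
F (-589, 121): 607.7 m
C (-231, 278): 674.0 m
B (-627, -1515): 1176.1 m
G (-1507, 160): 1357.6 m
E (1320, -1505): 1937.5 m
A (1292, 851): 1996.5 m
D (-1210, 1591): 2198.1 m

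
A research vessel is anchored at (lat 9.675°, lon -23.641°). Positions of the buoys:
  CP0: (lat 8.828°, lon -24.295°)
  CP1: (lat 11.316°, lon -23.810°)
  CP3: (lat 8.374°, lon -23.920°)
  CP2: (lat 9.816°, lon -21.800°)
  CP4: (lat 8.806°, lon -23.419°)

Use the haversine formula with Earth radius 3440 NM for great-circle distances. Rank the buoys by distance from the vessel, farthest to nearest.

Distance from the vessel at (lat 9.675°, lon -23.641°) to each:
CP2 (lat 9.816°, lon -21.800°): 109.3 NM
CP1 (lat 11.316°, lon -23.810°): 99.0 NM
CP3 (lat 8.374°, lon -23.920°): 79.8 NM
CP0 (lat 8.828°, lon -24.295°): 63.9 NM
CP4 (lat 8.806°, lon -23.419°): 53.8 NM

CP2, CP1, CP3, CP0, CP4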